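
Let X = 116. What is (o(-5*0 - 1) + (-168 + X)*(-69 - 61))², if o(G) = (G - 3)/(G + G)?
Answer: 45724644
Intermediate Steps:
o(G) = (-3 + G)/(2*G) (o(G) = (-3 + G)/((2*G)) = (-3 + G)*(1/(2*G)) = (-3 + G)/(2*G))
(o(-5*0 - 1) + (-168 + X)*(-69 - 61))² = ((-3 + (-5*0 - 1))/(2*(-5*0 - 1)) + (-168 + 116)*(-69 - 61))² = ((-3 + (0 - 1))/(2*(0 - 1)) - 52*(-130))² = ((½)*(-3 - 1)/(-1) + 6760)² = ((½)*(-1)*(-4) + 6760)² = (2 + 6760)² = 6762² = 45724644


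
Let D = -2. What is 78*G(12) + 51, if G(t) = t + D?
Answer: 831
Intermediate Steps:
G(t) = -2 + t (G(t) = t - 2 = -2 + t)
78*G(12) + 51 = 78*(-2 + 12) + 51 = 78*10 + 51 = 780 + 51 = 831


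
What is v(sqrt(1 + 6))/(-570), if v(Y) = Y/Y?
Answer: -1/570 ≈ -0.0017544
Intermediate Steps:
v(Y) = 1
v(sqrt(1 + 6))/(-570) = 1/(-570) = -1/570*1 = -1/570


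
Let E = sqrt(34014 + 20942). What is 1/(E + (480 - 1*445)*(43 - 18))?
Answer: 875/710669 - 2*sqrt(13739)/710669 ≈ 0.00090137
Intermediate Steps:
E = 2*sqrt(13739) (E = sqrt(54956) = 2*sqrt(13739) ≈ 234.43)
1/(E + (480 - 1*445)*(43 - 18)) = 1/(2*sqrt(13739) + (480 - 1*445)*(43 - 18)) = 1/(2*sqrt(13739) + (480 - 445)*25) = 1/(2*sqrt(13739) + 35*25) = 1/(2*sqrt(13739) + 875) = 1/(875 + 2*sqrt(13739))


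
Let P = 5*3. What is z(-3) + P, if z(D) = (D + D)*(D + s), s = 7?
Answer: -9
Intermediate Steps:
P = 15
z(D) = 2*D*(7 + D) (z(D) = (D + D)*(D + 7) = (2*D)*(7 + D) = 2*D*(7 + D))
z(-3) + P = 2*(-3)*(7 - 3) + 15 = 2*(-3)*4 + 15 = -24 + 15 = -9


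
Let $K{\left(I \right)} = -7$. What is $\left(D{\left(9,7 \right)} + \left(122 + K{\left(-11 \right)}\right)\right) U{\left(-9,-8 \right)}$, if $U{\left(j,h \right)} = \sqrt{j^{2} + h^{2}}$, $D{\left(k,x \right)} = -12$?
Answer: $103 \sqrt{145} \approx 1240.3$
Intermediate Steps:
$U{\left(j,h \right)} = \sqrt{h^{2} + j^{2}}$
$\left(D{\left(9,7 \right)} + \left(122 + K{\left(-11 \right)}\right)\right) U{\left(-9,-8 \right)} = \left(-12 + \left(122 - 7\right)\right) \sqrt{\left(-8\right)^{2} + \left(-9\right)^{2}} = \left(-12 + 115\right) \sqrt{64 + 81} = 103 \sqrt{145}$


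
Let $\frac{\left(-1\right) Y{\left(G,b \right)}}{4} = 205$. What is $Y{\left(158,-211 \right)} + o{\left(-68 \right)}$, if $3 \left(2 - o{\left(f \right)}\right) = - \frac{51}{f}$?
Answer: $- \frac{3273}{4} \approx -818.25$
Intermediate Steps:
$Y{\left(G,b \right)} = -820$ ($Y{\left(G,b \right)} = \left(-4\right) 205 = -820$)
$o{\left(f \right)} = 2 + \frac{17}{f}$ ($o{\left(f \right)} = 2 - \frac{\left(-51\right) \frac{1}{f}}{3} = 2 + \frac{17}{f}$)
$Y{\left(158,-211 \right)} + o{\left(-68 \right)} = -820 + \left(2 + \frac{17}{-68}\right) = -820 + \left(2 + 17 \left(- \frac{1}{68}\right)\right) = -820 + \left(2 - \frac{1}{4}\right) = -820 + \frac{7}{4} = - \frac{3273}{4}$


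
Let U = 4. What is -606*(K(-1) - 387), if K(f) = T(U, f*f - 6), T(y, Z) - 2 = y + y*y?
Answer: 221190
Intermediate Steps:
T(y, Z) = 2 + y + y² (T(y, Z) = 2 + (y + y*y) = 2 + (y + y²) = 2 + y + y²)
K(f) = 22 (K(f) = 2 + 4 + 4² = 2 + 4 + 16 = 22)
-606*(K(-1) - 387) = -606*(22 - 387) = -606*(-365) = 221190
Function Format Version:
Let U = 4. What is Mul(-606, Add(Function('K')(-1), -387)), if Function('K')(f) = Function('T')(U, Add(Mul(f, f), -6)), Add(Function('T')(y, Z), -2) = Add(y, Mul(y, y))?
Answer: 221190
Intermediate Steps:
Function('T')(y, Z) = Add(2, y, Pow(y, 2)) (Function('T')(y, Z) = Add(2, Add(y, Mul(y, y))) = Add(2, Add(y, Pow(y, 2))) = Add(2, y, Pow(y, 2)))
Function('K')(f) = 22 (Function('K')(f) = Add(2, 4, Pow(4, 2)) = Add(2, 4, 16) = 22)
Mul(-606, Add(Function('K')(-1), -387)) = Mul(-606, Add(22, -387)) = Mul(-606, -365) = 221190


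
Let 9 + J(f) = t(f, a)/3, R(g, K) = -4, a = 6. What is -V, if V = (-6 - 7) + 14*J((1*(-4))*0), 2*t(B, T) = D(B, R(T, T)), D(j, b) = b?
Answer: 445/3 ≈ 148.33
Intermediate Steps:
t(B, T) = -2 (t(B, T) = (½)*(-4) = -2)
J(f) = -29/3 (J(f) = -9 - 2/3 = -9 - 2*⅓ = -9 - ⅔ = -29/3)
V = -445/3 (V = (-6 - 7) + 14*(-29/3) = -13 - 406/3 = -445/3 ≈ -148.33)
-V = -1*(-445/3) = 445/3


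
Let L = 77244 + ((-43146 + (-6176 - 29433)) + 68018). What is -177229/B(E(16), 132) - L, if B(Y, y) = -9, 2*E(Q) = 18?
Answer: -421334/9 ≈ -46815.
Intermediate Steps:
E(Q) = 9 (E(Q) = (1/2)*18 = 9)
L = 66507 (L = 77244 + ((-43146 - 35609) + 68018) = 77244 + (-78755 + 68018) = 77244 - 10737 = 66507)
-177229/B(E(16), 132) - L = -177229/(-9) - 1*66507 = -177229*(-1/9) - 66507 = 177229/9 - 66507 = -421334/9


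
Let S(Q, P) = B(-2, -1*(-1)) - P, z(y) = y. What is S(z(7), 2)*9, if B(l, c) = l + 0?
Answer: -36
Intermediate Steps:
B(l, c) = l
S(Q, P) = -2 - P
S(z(7), 2)*9 = (-2 - 1*2)*9 = (-2 - 2)*9 = -4*9 = -36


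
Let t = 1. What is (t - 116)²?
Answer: 13225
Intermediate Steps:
(t - 116)² = (1 - 116)² = (-115)² = 13225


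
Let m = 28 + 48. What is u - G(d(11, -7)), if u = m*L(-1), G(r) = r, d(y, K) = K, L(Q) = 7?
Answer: 539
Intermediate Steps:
m = 76
u = 532 (u = 76*7 = 532)
u - G(d(11, -7)) = 532 - 1*(-7) = 532 + 7 = 539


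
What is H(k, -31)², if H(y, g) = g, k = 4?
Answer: 961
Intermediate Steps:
H(k, -31)² = (-31)² = 961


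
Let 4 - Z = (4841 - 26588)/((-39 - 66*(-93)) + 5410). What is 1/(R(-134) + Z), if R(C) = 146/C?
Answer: 771103/3701304 ≈ 0.20833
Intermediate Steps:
Z = 67783/11509 (Z = 4 - (4841 - 26588)/((-39 - 66*(-93)) + 5410) = 4 - (-21747)/((-39 + 6138) + 5410) = 4 - (-21747)/(6099 + 5410) = 4 - (-21747)/11509 = 4 - 1*(-21747/11509) = 4 + 21747/11509 = 67783/11509 ≈ 5.8896)
1/(R(-134) + Z) = 1/(146/(-134) + 67783/11509) = 1/(146*(-1/134) + 67783/11509) = 1/(-73/67 + 67783/11509) = 1/(3701304/771103) = 771103/3701304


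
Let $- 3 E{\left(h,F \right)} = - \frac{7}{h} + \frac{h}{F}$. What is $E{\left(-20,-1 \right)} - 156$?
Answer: $- \frac{9767}{60} \approx -162.78$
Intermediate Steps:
$E{\left(h,F \right)} = \frac{7}{3 h} - \frac{h}{3 F}$ ($E{\left(h,F \right)} = - \frac{- \frac{7}{h} + \frac{h}{F}}{3} = \frac{7}{3 h} - \frac{h}{3 F}$)
$E{\left(-20,-1 \right)} - 156 = \left(\frac{7}{3 \left(-20\right)} - - \frac{20}{3 \left(-1\right)}\right) - 156 = \left(\frac{7}{3} \left(- \frac{1}{20}\right) - \left(- \frac{20}{3}\right) \left(-1\right)\right) - 156 = \left(- \frac{7}{60} - \frac{20}{3}\right) - 156 = - \frac{407}{60} - 156 = - \frac{9767}{60}$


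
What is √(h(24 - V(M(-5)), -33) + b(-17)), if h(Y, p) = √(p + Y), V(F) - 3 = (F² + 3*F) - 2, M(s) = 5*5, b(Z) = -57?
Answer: √(-57 + I*√710) ≈ 1.7206 + 7.7434*I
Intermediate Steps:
M(s) = 25
V(F) = 1 + F² + 3*F (V(F) = 3 + ((F² + 3*F) - 2) = 3 + (-2 + F² + 3*F) = 1 + F² + 3*F)
h(Y, p) = √(Y + p)
√(h(24 - V(M(-5)), -33) + b(-17)) = √(√((24 - (1 + 25² + 3*25)) - 33) - 57) = √(√((24 - (1 + 625 + 75)) - 33) - 57) = √(√((24 - 1*701) - 33) - 57) = √(√((24 - 701) - 33) - 57) = √(√(-677 - 33) - 57) = √(√(-710) - 57) = √(I*√710 - 57) = √(-57 + I*√710)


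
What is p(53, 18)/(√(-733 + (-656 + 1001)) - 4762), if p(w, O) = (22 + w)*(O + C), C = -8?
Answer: -892875/5669258 - 375*I*√97/5669258 ≈ -0.15749 - 0.00065146*I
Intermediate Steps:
p(w, O) = (-8 + O)*(22 + w) (p(w, O) = (22 + w)*(O - 8) = (22 + w)*(-8 + O) = (-8 + O)*(22 + w))
p(53, 18)/(√(-733 + (-656 + 1001)) - 4762) = (-176 - 8*53 + 22*18 + 18*53)/(√(-733 + (-656 + 1001)) - 4762) = (-176 - 424 + 396 + 954)/(√(-733 + 345) - 4762) = 750/(√(-388) - 4762) = 750/(2*I*√97 - 4762) = 750/(-4762 + 2*I*√97)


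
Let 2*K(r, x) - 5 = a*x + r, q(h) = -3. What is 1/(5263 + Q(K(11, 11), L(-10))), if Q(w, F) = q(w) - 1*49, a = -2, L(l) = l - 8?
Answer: 1/5211 ≈ 0.00019190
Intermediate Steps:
L(l) = -8 + l
K(r, x) = 5/2 + r/2 - x (K(r, x) = 5/2 + (-2*x + r)/2 = 5/2 + (r - 2*x)/2 = 5/2 + (r/2 - x) = 5/2 + r/2 - x)
Q(w, F) = -52 (Q(w, F) = -3 - 1*49 = -3 - 49 = -52)
1/(5263 + Q(K(11, 11), L(-10))) = 1/(5263 - 52) = 1/5211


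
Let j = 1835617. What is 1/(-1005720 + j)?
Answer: 1/829897 ≈ 1.2050e-6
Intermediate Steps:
1/(-1005720 + j) = 1/(-1005720 + 1835617) = 1/829897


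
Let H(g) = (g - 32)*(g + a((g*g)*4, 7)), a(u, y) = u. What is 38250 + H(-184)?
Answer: -29173590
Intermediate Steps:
H(g) = (-32 + g)*(g + 4*g²) (H(g) = (g - 32)*(g + (g*g)*4) = (-32 + g)*(g + g²*4) = (-32 + g)*(g + 4*g²))
38250 + H(-184) = 38250 - 184*(-32 - 127*(-184) + 4*(-184)²) = 38250 - 184*(-32 + 23368 + 4*33856) = 38250 - 184*(-32 + 23368 + 135424) = 38250 - 184*158760 = 38250 - 29211840 = -29173590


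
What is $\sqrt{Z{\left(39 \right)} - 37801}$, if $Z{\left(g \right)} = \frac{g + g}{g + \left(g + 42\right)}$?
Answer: $\frac{i \sqrt{3780035}}{10} \approx 194.42 i$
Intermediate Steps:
$Z{\left(g \right)} = \frac{2 g}{42 + 2 g}$ ($Z{\left(g \right)} = \frac{2 g}{g + \left(42 + g\right)} = \frac{2 g}{42 + 2 g}$)
$\sqrt{Z{\left(39 \right)} - 37801} = \sqrt{\frac{39}{21 + 39} - 37801} = \sqrt{\frac{39}{60} - 37801} = \sqrt{39 \cdot \frac{1}{60} - 37801} = \sqrt{\frac{13}{20} - 37801} = \sqrt{- \frac{756007}{20}} = \frac{i \sqrt{3780035}}{10}$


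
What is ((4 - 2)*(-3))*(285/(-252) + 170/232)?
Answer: 485/203 ≈ 2.3892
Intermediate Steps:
((4 - 2)*(-3))*(285/(-252) + 170/232) = (2*(-3))*(285*(-1/252) + 170*(1/232)) = -6*(-95/84 + 85/116) = -6*(-485/1218) = 485/203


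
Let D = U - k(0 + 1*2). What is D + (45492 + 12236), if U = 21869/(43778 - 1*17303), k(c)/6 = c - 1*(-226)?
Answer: 1492152869/26475 ≈ 56361.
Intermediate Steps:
k(c) = 1356 + 6*c (k(c) = 6*(c - 1*(-226)) = 6*(c + 226) = 6*(226 + c) = 1356 + 6*c)
U = 21869/26475 (U = 21869/(43778 - 17303) = 21869/26475 ≈ 0.82603)
D = -36195931/26475 (D = 21869/26475 - (1356 + 6*(0 + 1*2)) = 21869/26475 - (1356 + 6*(0 + 2)) = 21869/26475 - (1356 + 6*2) = 21869/26475 - (1356 + 12) = 21869/26475 - 1*1368 = 21869/26475 - 1368 = -36195931/26475 ≈ -1367.2)
D + (45492 + 12236) = -36195931/26475 + (45492 + 12236) = -36195931/26475 + 57728 = 1492152869/26475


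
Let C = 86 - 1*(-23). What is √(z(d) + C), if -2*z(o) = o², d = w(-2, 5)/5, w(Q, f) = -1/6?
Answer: √392398/60 ≈ 10.440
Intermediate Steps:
w(Q, f) = -⅙ (w(Q, f) = -1*⅙ = -⅙)
C = 109 (C = 86 + 23 = 109)
d = -1/30 (d = -⅙/5 = -⅙*⅕ = -1/30 ≈ -0.033333)
z(o) = -o²/2
√(z(d) + C) = √(-(-1/30)²/2 + 109) = √(-½*1/900 + 109) = √(-1/1800 + 109) = √(196199/1800) = √392398/60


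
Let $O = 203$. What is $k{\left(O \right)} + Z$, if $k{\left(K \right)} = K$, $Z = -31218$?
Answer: $-31015$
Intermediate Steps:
$k{\left(O \right)} + Z = 203 - 31218 = -31015$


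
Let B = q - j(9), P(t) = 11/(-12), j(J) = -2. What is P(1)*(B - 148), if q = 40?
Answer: 583/6 ≈ 97.167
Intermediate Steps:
P(t) = -11/12 (P(t) = 11*(-1/12) = -11/12)
B = 42 (B = 40 - 1*(-2) = 40 + 2 = 42)
P(1)*(B - 148) = -11*(42 - 148)/12 = -11/12*(-106) = 583/6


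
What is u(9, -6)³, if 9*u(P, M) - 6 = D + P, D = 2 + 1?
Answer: 8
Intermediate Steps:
D = 3
u(P, M) = 1 + P/9 (u(P, M) = ⅔ + (3 + P)/9 = ⅔ + (⅓ + P/9) = 1 + P/9)
u(9, -6)³ = (1 + (⅑)*9)³ = (1 + 1)³ = 2³ = 8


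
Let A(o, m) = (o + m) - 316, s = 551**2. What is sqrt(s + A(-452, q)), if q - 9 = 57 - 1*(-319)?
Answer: sqrt(303218) ≈ 550.65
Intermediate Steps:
q = 385 (q = 9 + (57 - 1*(-319)) = 9 + (57 + 319) = 9 + 376 = 385)
s = 303601
A(o, m) = -316 + m + o (A(o, m) = (m + o) - 316 = -316 + m + o)
sqrt(s + A(-452, q)) = sqrt(303601 + (-316 + 385 - 452)) = sqrt(303601 - 383) = sqrt(303218)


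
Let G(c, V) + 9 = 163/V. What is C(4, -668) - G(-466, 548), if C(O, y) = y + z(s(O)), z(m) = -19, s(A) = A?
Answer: -371707/548 ≈ -678.30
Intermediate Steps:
C(O, y) = -19 + y (C(O, y) = y - 19 = -19 + y)
G(c, V) = -9 + 163/V
C(4, -668) - G(-466, 548) = (-19 - 668) - (-9 + 163/548) = -687 - (-9 + 163*(1/548)) = -687 - (-9 + 163/548) = -687 - 1*(-4769/548) = -687 + 4769/548 = -371707/548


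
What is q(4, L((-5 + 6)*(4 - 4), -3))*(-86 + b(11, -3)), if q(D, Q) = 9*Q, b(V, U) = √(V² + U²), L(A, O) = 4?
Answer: -3096 + 36*√130 ≈ -2685.5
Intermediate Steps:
b(V, U) = √(U² + V²)
q(4, L((-5 + 6)*(4 - 4), -3))*(-86 + b(11, -3)) = (9*4)*(-86 + √((-3)² + 11²)) = 36*(-86 + √(9 + 121)) = 36*(-86 + √130) = -3096 + 36*√130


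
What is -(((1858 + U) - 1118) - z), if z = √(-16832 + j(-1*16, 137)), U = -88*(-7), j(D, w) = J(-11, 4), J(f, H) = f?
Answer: -1356 + I*√16843 ≈ -1356.0 + 129.78*I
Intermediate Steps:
j(D, w) = -11
U = 616
z = I*√16843 (z = √(-16832 - 11) = √(-16843) = I*√16843 ≈ 129.78*I)
-(((1858 + U) - 1118) - z) = -(((1858 + 616) - 1118) - I*√16843) = -((2474 - 1118) - I*√16843) = -(1356 - I*√16843) = -1356 + I*√16843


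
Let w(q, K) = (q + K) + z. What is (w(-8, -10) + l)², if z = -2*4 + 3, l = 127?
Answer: 10816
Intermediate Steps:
z = -5 (z = -8 + 3 = -5)
w(q, K) = -5 + K + q (w(q, K) = (q + K) - 5 = (K + q) - 5 = -5 + K + q)
(w(-8, -10) + l)² = ((-5 - 10 - 8) + 127)² = (-23 + 127)² = 104² = 10816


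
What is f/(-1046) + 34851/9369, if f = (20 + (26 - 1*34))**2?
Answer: 5850835/1633329 ≈ 3.5822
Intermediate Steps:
f = 144 (f = (20 + (26 - 34))**2 = (20 - 8)**2 = 12**2 = 144)
f/(-1046) + 34851/9369 = 144/(-1046) + 34851/9369 = 144*(-1/1046) + 34851*(1/9369) = -72/523 + 11617/3123 = 5850835/1633329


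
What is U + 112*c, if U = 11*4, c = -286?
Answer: -31988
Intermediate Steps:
U = 44
U + 112*c = 44 + 112*(-286) = 44 - 32032 = -31988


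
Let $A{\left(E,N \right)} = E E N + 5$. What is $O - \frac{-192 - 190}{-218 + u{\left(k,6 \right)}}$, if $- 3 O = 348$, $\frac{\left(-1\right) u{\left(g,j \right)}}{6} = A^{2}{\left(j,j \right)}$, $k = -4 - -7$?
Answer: $- \frac{17009503}{146632} \approx -116.0$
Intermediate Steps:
$A{\left(E,N \right)} = 5 + N E^{2}$ ($A{\left(E,N \right)} = E^{2} N + 5 = N E^{2} + 5 = 5 + N E^{2}$)
$k = 3$ ($k = -4 + 7 = 3$)
$u{\left(g,j \right)} = - 6 \left(5 + j^{3}\right)^{2}$ ($u{\left(g,j \right)} = - 6 \left(5 + j j^{2}\right)^{2} = - 6 \left(5 + j^{3}\right)^{2}$)
$O = -116$ ($O = \left(- \frac{1}{3}\right) 348 = -116$)
$O - \frac{-192 - 190}{-218 + u{\left(k,6 \right)}} = -116 - \frac{-192 - 190}{-218 - 6 \left(5 + 6^{3}\right)^{2}} = -116 - - \frac{382}{-218 - 6 \left(5 + 216\right)^{2}} = -116 - - \frac{382}{-218 - 6 \cdot 221^{2}} = -116 - - \frac{382}{-218 - 293046} = -116 - - \frac{382}{-293264} = -116 - \left(-382\right) \left(- \frac{1}{293264}\right) = -116 - \frac{191}{146632} = - \frac{17009503}{146632}$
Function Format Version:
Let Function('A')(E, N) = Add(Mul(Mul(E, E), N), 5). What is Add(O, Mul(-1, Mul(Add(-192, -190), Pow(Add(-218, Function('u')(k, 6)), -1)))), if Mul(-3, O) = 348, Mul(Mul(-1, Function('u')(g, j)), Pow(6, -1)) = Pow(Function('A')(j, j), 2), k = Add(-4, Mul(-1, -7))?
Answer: Rational(-17009503, 146632) ≈ -116.00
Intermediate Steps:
Function('A')(E, N) = Add(5, Mul(N, Pow(E, 2))) (Function('A')(E, N) = Add(Mul(Pow(E, 2), N), 5) = Add(Mul(N, Pow(E, 2)), 5) = Add(5, Mul(N, Pow(E, 2))))
k = 3 (k = Add(-4, 7) = 3)
Function('u')(g, j) = Mul(-6, Pow(Add(5, Pow(j, 3)), 2)) (Function('u')(g, j) = Mul(-6, Pow(Add(5, Mul(j, Pow(j, 2))), 2)) = Mul(-6, Pow(Add(5, Pow(j, 3)), 2)))
O = -116 (O = Mul(Rational(-1, 3), 348) = -116)
Add(O, Mul(-1, Mul(Add(-192, -190), Pow(Add(-218, Function('u')(k, 6)), -1)))) = Add(-116, Mul(-1, Mul(Add(-192, -190), Pow(Add(-218, Mul(-6, Pow(Add(5, Pow(6, 3)), 2))), -1)))) = Add(-116, Mul(-1, Mul(-382, Pow(Add(-218, Mul(-6, Pow(Add(5, 216), 2))), -1)))) = Add(-116, Mul(-1, Mul(-382, Pow(Add(-218, Mul(-6, Pow(221, 2))), -1)))) = Add(-116, Mul(-1, Mul(-382, Pow(Add(-218, Mul(-6, 48841)), -1)))) = Add(-116, Mul(-1, Mul(-382, Pow(Add(-218, -293046), -1)))) = Add(-116, Mul(-1, Mul(-382, Pow(-293264, -1)))) = Add(-116, Mul(-1, Mul(-382, Rational(-1, 293264)))) = Add(-116, Mul(-1, Rational(191, 146632))) = Add(-116, Rational(-191, 146632)) = Rational(-17009503, 146632)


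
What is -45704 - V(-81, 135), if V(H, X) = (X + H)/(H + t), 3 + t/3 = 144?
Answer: -868379/19 ≈ -45704.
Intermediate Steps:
t = 423 (t = -9 + 3*144 = -9 + 432 = 423)
V(H, X) = (H + X)/(423 + H) (V(H, X) = (X + H)/(H + 423) = (H + X)/(423 + H))
-45704 - V(-81, 135) = -45704 - (-81 + 135)/(423 - 81) = -45704 - 54/342 = -45704 - 1*3/19 = -45704 - 3/19 = -868379/19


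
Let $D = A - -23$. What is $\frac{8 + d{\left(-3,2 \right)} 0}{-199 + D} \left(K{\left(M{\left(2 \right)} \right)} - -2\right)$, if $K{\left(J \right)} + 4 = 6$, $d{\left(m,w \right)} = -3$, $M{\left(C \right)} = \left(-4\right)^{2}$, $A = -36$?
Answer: $- \frac{8}{53} \approx -0.15094$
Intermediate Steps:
$M{\left(C \right)} = 16$
$D = -13$ ($D = -36 - -23 = -36 + 23 = -13$)
$K{\left(J \right)} = 2$ ($K{\left(J \right)} = -4 + 6 = 2$)
$\frac{8 + d{\left(-3,2 \right)} 0}{-199 + D} \left(K{\left(M{\left(2 \right)} \right)} - -2\right) = \frac{8 - 0}{-199 - 13} \left(2 - -2\right) = \frac{8 + 0}{-212} \left(2 + 2\right) = \left(- \frac{1}{212}\right) 8 \cdot 4 = \left(- \frac{2}{53}\right) 4 = - \frac{8}{53}$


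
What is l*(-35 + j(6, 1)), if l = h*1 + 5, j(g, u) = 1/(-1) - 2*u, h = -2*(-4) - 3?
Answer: -380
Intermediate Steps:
h = 5 (h = 8 - 3 = 5)
j(g, u) = -1 - 2*u
l = 10 (l = 5*1 + 5 = 5 + 5 = 10)
l*(-35 + j(6, 1)) = 10*(-35 + (-1 - 2*1)) = 10*(-35 + (-1 - 2)) = 10*(-35 - 3) = 10*(-38) = -380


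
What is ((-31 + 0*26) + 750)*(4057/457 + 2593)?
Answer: 854932702/457 ≈ 1.8708e+6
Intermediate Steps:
((-31 + 0*26) + 750)*(4057/457 + 2593) = ((-31 + 0) + 750)*(4057*(1/457) + 2593) = (-31 + 750)*(4057/457 + 2593) = 719*(1189058/457) = 854932702/457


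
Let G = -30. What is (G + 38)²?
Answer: 64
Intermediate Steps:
(G + 38)² = (-30 + 38)² = 8² = 64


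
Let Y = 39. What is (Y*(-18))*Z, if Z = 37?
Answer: -25974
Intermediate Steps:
(Y*(-18))*Z = (39*(-18))*37 = -702*37 = -25974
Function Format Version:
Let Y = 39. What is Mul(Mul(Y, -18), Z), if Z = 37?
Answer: -25974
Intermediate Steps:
Mul(Mul(Y, -18), Z) = Mul(Mul(39, -18), 37) = Mul(-702, 37) = -25974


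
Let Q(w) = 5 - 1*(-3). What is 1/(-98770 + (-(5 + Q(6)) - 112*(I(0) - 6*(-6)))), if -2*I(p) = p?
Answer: -1/102815 ≈ -9.7262e-6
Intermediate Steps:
I(p) = -p/2
Q(w) = 8 (Q(w) = 5 + 3 = 8)
1/(-98770 + (-(5 + Q(6)) - 112*(I(0) - 6*(-6)))) = 1/(-98770 + (-(5 + 8) - 112*(-½*0 - 6*(-6)))) = 1/(-98770 + (-1*13 - 112*(0 + 36))) = 1/(-98770 + (-13 - 112*36)) = 1/(-98770 + (-13 - 4032)) = 1/(-98770 - 4045) = 1/(-102815) = -1/102815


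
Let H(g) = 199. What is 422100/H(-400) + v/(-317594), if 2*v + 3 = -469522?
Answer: 268206290275/126402412 ≈ 2121.8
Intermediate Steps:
v = -469525/2 (v = -3/2 + (½)*(-469522) = -3/2 - 234761 = -469525/2 ≈ -2.3476e+5)
422100/H(-400) + v/(-317594) = 422100/199 - 469525/2/(-317594) = 422100*(1/199) - 469525/2*(-1/317594) = 422100/199 + 469525/635188 = 268206290275/126402412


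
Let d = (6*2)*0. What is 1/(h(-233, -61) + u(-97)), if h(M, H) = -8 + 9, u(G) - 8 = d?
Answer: ⅑ ≈ 0.11111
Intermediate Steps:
d = 0 (d = 12*0 = 0)
u(G) = 8 (u(G) = 8 + 0 = 8)
h(M, H) = 1
1/(h(-233, -61) + u(-97)) = 1/(1 + 8) = 1/9 = ⅑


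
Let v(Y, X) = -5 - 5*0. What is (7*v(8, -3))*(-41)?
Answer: 1435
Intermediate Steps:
v(Y, X) = -5 (v(Y, X) = -5 + 0 = -5)
(7*v(8, -3))*(-41) = (7*(-5))*(-41) = -35*(-41) = 1435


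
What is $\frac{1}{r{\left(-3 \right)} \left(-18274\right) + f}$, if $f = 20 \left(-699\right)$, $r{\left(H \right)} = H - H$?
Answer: $- \frac{1}{13980} \approx -7.1531 \cdot 10^{-5}$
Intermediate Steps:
$r{\left(H \right)} = 0$
$f = -13980$
$\frac{1}{r{\left(-3 \right)} \left(-18274\right) + f} = \frac{1}{0 \left(-18274\right) - 13980} = \frac{1}{0 - 13980} = \frac{1}{-13980} = - \frac{1}{13980}$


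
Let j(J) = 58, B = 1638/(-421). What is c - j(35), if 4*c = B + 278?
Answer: 4432/421 ≈ 10.527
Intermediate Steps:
B = -1638/421 (B = 1638*(-1/421) = -1638/421 ≈ -3.8907)
c = 28850/421 (c = (-1638/421 + 278)/4 = (1/4)*(115400/421) = 28850/421 ≈ 68.527)
c - j(35) = 28850/421 - 1*58 = 28850/421 - 58 = 4432/421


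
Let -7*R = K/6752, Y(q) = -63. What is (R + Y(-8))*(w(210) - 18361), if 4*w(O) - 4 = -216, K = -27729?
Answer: 27159756921/23632 ≈ 1.1493e+6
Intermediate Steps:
w(O) = -53 (w(O) = 1 + (¼)*(-216) = 1 - 54 = -53)
R = 27729/47264 (R = -(-27729)/(7*6752) = -⅐*(-27729/6752) = 27729/47264 ≈ 0.58668)
(R + Y(-8))*(w(210) - 18361) = (27729/47264 - 63)*(-53 - 18361) = -2949903/47264*(-18414) = 27159756921/23632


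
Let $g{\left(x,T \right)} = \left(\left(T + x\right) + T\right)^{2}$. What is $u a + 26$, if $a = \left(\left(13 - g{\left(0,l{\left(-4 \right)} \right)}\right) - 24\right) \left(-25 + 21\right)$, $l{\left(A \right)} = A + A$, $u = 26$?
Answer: $27794$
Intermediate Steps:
$l{\left(A \right)} = 2 A$
$g{\left(x,T \right)} = \left(x + 2 T\right)^{2}$
$a = 1068$ ($a = \left(\left(13 - \left(0 + 2 \cdot 2 \left(-4\right)\right)^{2}\right) - 24\right) \left(-25 + 21\right) = \left(\left(13 - \left(0 + 2 \left(-8\right)\right)^{2}\right) - 24\right) \left(-4\right) = \left(\left(13 - \left(0 - 16\right)^{2}\right) - 24\right) \left(-4\right) = \left(\left(13 - \left(-16\right)^{2}\right) - 24\right) \left(-4\right) = \left(\left(13 - 256\right) - 24\right) \left(-4\right) = \left(-243 - 24\right) \left(-4\right) = \left(-267\right) \left(-4\right) = 1068$)
$u a + 26 = 26 \cdot 1068 + 26 = 27768 + 26 = 27794$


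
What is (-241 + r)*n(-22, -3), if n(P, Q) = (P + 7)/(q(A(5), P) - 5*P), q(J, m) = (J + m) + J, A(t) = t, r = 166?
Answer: 1125/98 ≈ 11.480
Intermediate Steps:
q(J, m) = m + 2*J
n(P, Q) = (7 + P)/(10 - 4*P) (n(P, Q) = (P + 7)/((P + 2*5) - 5*P) = (7 + P)/((P + 10) - 5*P) = (7 + P)/((10 + P) - 5*P) = (7 + P)/(10 - 4*P))
(-241 + r)*n(-22, -3) = (-241 + 166)*((-7 - 1*(-22))/(2*(-5 + 2*(-22)))) = -75*(-7 + 22)/(2*(-5 - 44)) = -75*15/(2*(-49)) = -75*(-1)*15/(2*49) = -75*(-15/98) = 1125/98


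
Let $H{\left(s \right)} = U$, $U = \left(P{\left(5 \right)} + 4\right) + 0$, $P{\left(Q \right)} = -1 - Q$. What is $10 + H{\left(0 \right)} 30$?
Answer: $-50$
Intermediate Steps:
$U = -2$ ($U = \left(\left(-1 - 5\right) + 4\right) + 0 = \left(-6 + 4\right) + 0 = -2 + 0 = -2$)
$H{\left(s \right)} = -2$
$10 + H{\left(0 \right)} 30 = 10 - 60 = -50$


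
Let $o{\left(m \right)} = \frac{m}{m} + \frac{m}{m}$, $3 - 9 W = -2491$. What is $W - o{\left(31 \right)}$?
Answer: $\frac{2476}{9} \approx 275.11$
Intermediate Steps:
$W = \frac{2494}{9}$ ($W = \frac{1}{3} - - \frac{2491}{9} = \frac{1}{3} + \frac{2491}{9} = \frac{2494}{9} \approx 277.11$)
$o{\left(m \right)} = 2$ ($o{\left(m \right)} = 1 + 1 = 2$)
$W - o{\left(31 \right)} = \frac{2494}{9} - 2 = \frac{2476}{9}$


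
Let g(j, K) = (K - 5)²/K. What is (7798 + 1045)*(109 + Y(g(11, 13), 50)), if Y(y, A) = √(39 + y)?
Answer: 963887 + 8843*√7423/13 ≈ 1.0225e+6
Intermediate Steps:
g(j, K) = (-5 + K)²/K
(7798 + 1045)*(109 + Y(g(11, 13), 50)) = (7798 + 1045)*(109 + √(39 + (-5 + 13)²/13)) = 8843*(109 + √(39 + (1/13)*8²)) = 8843*(109 + √(39 + (1/13)*64)) = 8843*(109 + √(39 + 64/13)) = 8843*(109 + √(571/13)) = 8843*(109 + √7423/13) = 963887 + 8843*√7423/13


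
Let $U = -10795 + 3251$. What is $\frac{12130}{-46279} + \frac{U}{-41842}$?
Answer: $- \frac{79207342}{968202959} \approx -0.081809$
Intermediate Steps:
$U = -7544$
$\frac{12130}{-46279} + \frac{U}{-41842} = \frac{12130}{-46279} - \frac{7544}{-41842} = 12130 \left(- \frac{1}{46279}\right) - - \frac{3772}{20921} = - \frac{12130}{46279} + \frac{3772}{20921} = - \frac{79207342}{968202959}$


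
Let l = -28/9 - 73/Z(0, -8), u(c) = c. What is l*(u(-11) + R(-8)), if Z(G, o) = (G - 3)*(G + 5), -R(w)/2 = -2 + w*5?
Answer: 5767/45 ≈ 128.16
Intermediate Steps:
R(w) = 4 - 10*w (R(w) = -2*(-2 + w*5) = -2*(-2 + 5*w) = 4 - 10*w)
Z(G, o) = (-3 + G)*(5 + G)
l = 79/45 (l = -28/9 - 73/(-15 + 0² + 2*0) = -28*⅑ - 73/(-15 + 0 + 0) = -28/9 - 73/(-15) = -28/9 - 73*(-1/15) = -28/9 + 73/15 = 79/45 ≈ 1.7556)
l*(u(-11) + R(-8)) = 79*(-11 + (4 - 10*(-8)))/45 = 79*(-11 + (4 + 80))/45 = 79*(-11 + 84)/45 = (79/45)*73 = 5767/45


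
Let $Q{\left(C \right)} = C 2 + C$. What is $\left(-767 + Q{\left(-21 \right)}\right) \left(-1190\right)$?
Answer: $987700$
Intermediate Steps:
$Q{\left(C \right)} = 3 C$ ($Q{\left(C \right)} = 2 C + C = 3 C$)
$\left(-767 + Q{\left(-21 \right)}\right) \left(-1190\right) = \left(-767 + 3 \left(-21\right)\right) \left(-1190\right) = \left(-767 - 63\right) \left(-1190\right) = \left(-830\right) \left(-1190\right) = 987700$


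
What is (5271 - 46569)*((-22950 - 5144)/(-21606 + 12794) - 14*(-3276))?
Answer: -4172973569319/2203 ≈ -1.8942e+9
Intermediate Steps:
(5271 - 46569)*((-22950 - 5144)/(-21606 + 12794) - 14*(-3276)) = -41298*(-28094/(-8812) + 45864) = -41298*(-28094*(-1/8812) + 45864) = -41298*(14047/4406 + 45864) = -41298*202090831/4406 = -4172973569319/2203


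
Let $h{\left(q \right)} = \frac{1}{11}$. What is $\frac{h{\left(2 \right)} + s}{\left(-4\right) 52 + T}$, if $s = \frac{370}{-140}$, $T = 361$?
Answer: $- \frac{131}{7854} \approx -0.016679$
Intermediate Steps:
$h{\left(q \right)} = \frac{1}{11}$
$s = - \frac{37}{14}$ ($s = 370 \left(- \frac{1}{140}\right) = - \frac{37}{14} \approx -2.6429$)
$\frac{h{\left(2 \right)} + s}{\left(-4\right) 52 + T} = \frac{\frac{1}{11} - \frac{37}{14}}{\left(-4\right) 52 + 361} = - \frac{393}{154 \left(-208 + 361\right)} = - \frac{393}{154 \cdot 153} = \left(- \frac{393}{154}\right) \frac{1}{153} = - \frac{131}{7854}$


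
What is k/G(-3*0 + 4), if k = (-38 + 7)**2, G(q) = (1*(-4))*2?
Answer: -961/8 ≈ -120.13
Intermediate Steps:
G(q) = -8 (G(q) = -4*2 = -8)
k = 961 (k = (-31)**2 = 961)
k/G(-3*0 + 4) = 961/(-8) = 961*(-1/8) = -961/8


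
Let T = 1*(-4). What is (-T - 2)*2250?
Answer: 4500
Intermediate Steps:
T = -4
(-T - 2)*2250 = (-1*(-4) - 2)*2250 = (4 - 2)*2250 = 2*2250 = 4500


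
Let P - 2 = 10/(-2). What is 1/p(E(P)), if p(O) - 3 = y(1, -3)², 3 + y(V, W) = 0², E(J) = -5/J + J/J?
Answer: 1/12 ≈ 0.083333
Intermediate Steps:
P = -3 (P = 2 + 10/(-2) = 2 + 10*(-½) = 2 - 5 = -3)
E(J) = 1 - 5/J (E(J) = -5/J + 1 = 1 - 5/J)
y(V, W) = -3 (y(V, W) = -3 + 0² = -3 + 0 = -3)
p(O) = 12 (p(O) = 3 + (-3)² = 3 + 9 = 12)
1/p(E(P)) = 1/12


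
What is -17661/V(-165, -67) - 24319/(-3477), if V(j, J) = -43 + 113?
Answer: -8529281/34770 ≈ -245.31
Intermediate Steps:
V(j, J) = 70
-17661/V(-165, -67) - 24319/(-3477) = -17661/70 - 24319/(-3477) = -17661*1/70 - 24319*(-1/3477) = -2523/10 + 24319/3477 = -8529281/34770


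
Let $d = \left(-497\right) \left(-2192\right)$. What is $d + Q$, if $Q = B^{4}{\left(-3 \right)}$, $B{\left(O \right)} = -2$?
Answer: $1089440$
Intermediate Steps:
$d = 1089424$
$Q = 16$ ($Q = \left(-2\right)^{4} = 16$)
$d + Q = 1089424 + 16 = 1089440$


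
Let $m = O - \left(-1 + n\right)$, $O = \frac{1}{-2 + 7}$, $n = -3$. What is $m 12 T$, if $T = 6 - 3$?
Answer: $\frac{756}{5} \approx 151.2$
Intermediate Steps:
$T = 3$ ($T = 6 - 3 = 3$)
$O = \frac{1}{5} \approx 0.2$
$m = \frac{21}{5}$ ($m = \frac{1}{5} - \left(-1 - 3\right) = \frac{1}{5} - -4 = \frac{1}{5} + 4 = \frac{21}{5} \approx 4.2$)
$m 12 T = \frac{21}{5} \cdot 12 \cdot 3 = \frac{252}{5} \cdot 3 = \frac{756}{5}$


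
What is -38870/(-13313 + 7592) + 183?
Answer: 1085813/5721 ≈ 189.79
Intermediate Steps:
-38870/(-13313 + 7592) + 183 = -38870/(-5721) + 183 = -38870*(-1/5721) + 183 = 38870/5721 + 183 = 1085813/5721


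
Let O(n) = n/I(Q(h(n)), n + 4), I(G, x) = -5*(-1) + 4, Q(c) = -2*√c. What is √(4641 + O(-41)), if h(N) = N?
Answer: 16*√163/3 ≈ 68.091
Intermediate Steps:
I(G, x) = 9 (I(G, x) = 5 + 4 = 9)
O(n) = n/9
√(4641 + O(-41)) = √(4641 + (⅑)*(-41)) = √(4641 - 41/9) = √(41728/9) = 16*√163/3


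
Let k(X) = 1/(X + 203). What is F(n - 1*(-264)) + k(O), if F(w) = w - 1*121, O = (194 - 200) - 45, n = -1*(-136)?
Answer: 42409/152 ≈ 279.01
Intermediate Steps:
n = 136
O = -51 (O = -6 - 45 = -51)
k(X) = 1/(203 + X)
F(w) = -121 + w (F(w) = w - 121 = -121 + w)
F(n - 1*(-264)) + k(O) = (-121 + (136 - 1*(-264))) + 1/(203 - 51) = (-121 + (136 + 264)) + 1/152 = (-121 + 400) + 1/152 = 279 + 1/152 = 42409/152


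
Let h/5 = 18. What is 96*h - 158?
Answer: 8482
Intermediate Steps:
h = 90 (h = 5*18 = 90)
96*h - 158 = 96*90 - 158 = 8640 - 158 = 8482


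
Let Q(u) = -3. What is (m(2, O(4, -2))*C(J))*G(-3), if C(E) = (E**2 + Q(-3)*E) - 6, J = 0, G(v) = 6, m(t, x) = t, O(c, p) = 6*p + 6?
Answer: -72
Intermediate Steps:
O(c, p) = 6 + 6*p
C(E) = -6 + E**2 - 3*E (C(E) = (E**2 - 3*E) - 6 = -6 + E**2 - 3*E)
(m(2, O(4, -2))*C(J))*G(-3) = (2*(-6 + 0**2 - 3*0))*6 = (2*(-6 + 0 + 0))*6 = (2*(-6))*6 = -12*6 = -72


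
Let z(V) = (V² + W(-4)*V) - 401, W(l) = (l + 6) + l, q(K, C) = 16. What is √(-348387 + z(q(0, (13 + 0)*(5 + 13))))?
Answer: 2*I*√87141 ≈ 590.39*I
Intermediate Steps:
W(l) = 6 + 2*l (W(l) = (6 + l) + l = 6 + 2*l)
z(V) = -401 + V² - 2*V (z(V) = (V² + (6 + 2*(-4))*V) - 401 = (V² + (6 - 8)*V) - 401 = (V² - 2*V) - 401 = -401 + V² - 2*V)
√(-348387 + z(q(0, (13 + 0)*(5 + 13)))) = √(-348387 + (-401 + 16² - 2*16)) = √(-348387 + (-401 + 256 - 32)) = √(-348387 - 177) = √(-348564) = 2*I*√87141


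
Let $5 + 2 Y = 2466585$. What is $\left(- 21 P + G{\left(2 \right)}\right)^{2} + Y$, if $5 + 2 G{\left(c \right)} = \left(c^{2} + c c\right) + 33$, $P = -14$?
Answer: $1330634$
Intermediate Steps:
$Y = 1233290$ ($Y = - \frac{5}{2} + \frac{1}{2} \cdot 2466585 = - \frac{5}{2} + \frac{2466585}{2} = 1233290$)
$G{\left(c \right)} = 14 + c^{2}$ ($G{\left(c \right)} = - \frac{5}{2} + \frac{\left(c^{2} + c c\right) + 33}{2} = - \frac{5}{2} + \frac{\left(c^{2} + c^{2}\right) + 33}{2} = - \frac{5}{2} + \frac{2 c^{2} + 33}{2} = - \frac{5}{2} + \frac{33 + 2 c^{2}}{2} = - \frac{5}{2} + \left(\frac{33}{2} + c^{2}\right) = 14 + c^{2}$)
$\left(- 21 P + G{\left(2 \right)}\right)^{2} + Y = \left(\left(-21\right) \left(-14\right) + \left(14 + 2^{2}\right)\right)^{2} + 1233290 = \left(294 + \left(14 + 4\right)\right)^{2} + 1233290 = \left(294 + 18\right)^{2} + 1233290 = 312^{2} + 1233290 = 97344 + 1233290 = 1330634$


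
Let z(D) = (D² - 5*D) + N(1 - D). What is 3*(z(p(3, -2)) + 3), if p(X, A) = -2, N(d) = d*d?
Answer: 78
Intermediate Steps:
N(d) = d²
z(D) = D² + (1 - D)² - 5*D (z(D) = (D² - 5*D) + (1 - D)² = D² + (1 - D)² - 5*D)
3*(z(p(3, -2)) + 3) = 3*((1 - 7*(-2) + 2*(-2)²) + 3) = 3*((1 + 14 + 2*4) + 3) = 3*((1 + 14 + 8) + 3) = 3*(23 + 3) = 3*26 = 78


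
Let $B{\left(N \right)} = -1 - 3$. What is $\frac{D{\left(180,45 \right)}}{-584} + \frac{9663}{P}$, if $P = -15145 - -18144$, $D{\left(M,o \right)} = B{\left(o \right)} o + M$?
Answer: $\frac{9663}{2999} \approx 3.2221$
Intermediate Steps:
$B{\left(N \right)} = -4$
$D{\left(M,o \right)} = M - 4 o$ ($D{\left(M,o \right)} = - 4 o + M = M - 4 o$)
$P = 2999$ ($P = -15145 + 18144 = 2999$)
$\frac{D{\left(180,45 \right)}}{-584} + \frac{9663}{P} = \frac{180 - 180}{-584} + \frac{9663}{2999} = \left(180 - 180\right) \left(- \frac{1}{584}\right) + 9663 \cdot \frac{1}{2999} = 0 \left(- \frac{1}{584}\right) + \frac{9663}{2999} = 0 + \frac{9663}{2999} = \frac{9663}{2999}$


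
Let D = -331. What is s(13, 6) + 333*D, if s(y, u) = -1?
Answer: -110224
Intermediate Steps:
s(13, 6) + 333*D = -1 + 333*(-331) = -1 - 110223 = -110224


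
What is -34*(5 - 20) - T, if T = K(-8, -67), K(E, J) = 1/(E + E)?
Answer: 8161/16 ≈ 510.06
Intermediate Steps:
K(E, J) = 1/(2*E)
T = -1/16 (T = (½)/(-8) = (½)*(-⅛) = -1/16 ≈ -0.062500)
-34*(5 - 20) - T = -34*(5 - 20) - 1*(-1/16) = -34*(-15) + 1/16 = 510 + 1/16 = 8161/16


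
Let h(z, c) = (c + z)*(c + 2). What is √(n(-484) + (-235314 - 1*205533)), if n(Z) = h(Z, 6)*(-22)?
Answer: I*√356719 ≈ 597.26*I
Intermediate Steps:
h(z, c) = (2 + c)*(c + z) (h(z, c) = (c + z)*(2 + c) = (2 + c)*(c + z))
n(Z) = -1056 - 176*Z (n(Z) = (6² + 2*6 + 2*Z + 6*Z)*(-22) = (36 + 12 + 2*Z + 6*Z)*(-22) = (48 + 8*Z)*(-22) = -1056 - 176*Z)
√(n(-484) + (-235314 - 1*205533)) = √((-1056 - 176*(-484)) + (-235314 - 1*205533)) = √((-1056 + 85184) + (-235314 - 205533)) = √(84128 - 440847) = √(-356719) = I*√356719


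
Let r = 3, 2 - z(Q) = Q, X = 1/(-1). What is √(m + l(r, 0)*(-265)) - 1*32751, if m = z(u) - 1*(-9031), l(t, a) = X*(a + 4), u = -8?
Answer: -32751 + √10101 ≈ -32651.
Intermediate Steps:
X = -1
z(Q) = 2 - Q
l(t, a) = -4 - a (l(t, a) = -(a + 4) = -(4 + a) = -4 - a)
m = 9041 (m = (2 - 1*(-8)) - 1*(-9031) = (2 + 8) + 9031 = 10 + 9031 = 9041)
√(m + l(r, 0)*(-265)) - 1*32751 = √(9041 + (-4 - 1*0)*(-265)) - 1*32751 = √(9041 + (-4 + 0)*(-265)) - 32751 = √(9041 - 4*(-265)) - 32751 = √(9041 + 1060) - 32751 = √10101 - 32751 = -32751 + √10101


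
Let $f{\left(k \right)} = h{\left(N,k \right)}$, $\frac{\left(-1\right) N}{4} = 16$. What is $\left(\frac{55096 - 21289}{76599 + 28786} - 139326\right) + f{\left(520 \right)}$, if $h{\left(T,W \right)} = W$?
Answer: $- \frac{14628036503}{105385} \approx -1.3881 \cdot 10^{5}$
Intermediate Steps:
$N = -64$ ($N = \left(-4\right) 16 = -64$)
$f{\left(k \right)} = k$
$\left(\frac{55096 - 21289}{76599 + 28786} - 139326\right) + f{\left(520 \right)} = \left(\frac{55096 - 21289}{76599 + 28786} - 139326\right) + 520 = \left(\frac{33807}{105385} - 139326\right) + 520 = - \frac{14682836703}{105385} + 520 = - \frac{14628036503}{105385}$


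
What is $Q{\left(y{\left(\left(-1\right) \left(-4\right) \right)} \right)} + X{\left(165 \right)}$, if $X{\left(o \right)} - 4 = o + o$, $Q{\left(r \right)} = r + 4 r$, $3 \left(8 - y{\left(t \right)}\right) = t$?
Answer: $\frac{1102}{3} \approx 367.33$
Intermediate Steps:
$y{\left(t \right)} = 8 - \frac{t}{3}$
$Q{\left(r \right)} = 5 r$
$X{\left(o \right)} = 4 + 2 o$ ($X{\left(o \right)} = 4 + \left(o + o\right) = 4 + 2 o$)
$Q{\left(y{\left(\left(-1\right) \left(-4\right) \right)} \right)} + X{\left(165 \right)} = 5 \left(8 - \frac{\left(-1\right) \left(-4\right)}{3}\right) + \left(4 + 2 \cdot 165\right) = 5 \left(8 - \frac{4}{3}\right) + \left(4 + 330\right) = 5 \left(8 - \frac{4}{3}\right) + 334 = 5 \cdot \frac{20}{3} + 334 = \frac{100}{3} + 334 = \frac{1102}{3}$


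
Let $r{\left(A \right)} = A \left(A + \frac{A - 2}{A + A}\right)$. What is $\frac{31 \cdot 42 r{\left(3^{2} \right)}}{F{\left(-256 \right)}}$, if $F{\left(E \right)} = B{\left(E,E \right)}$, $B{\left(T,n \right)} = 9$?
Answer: $\frac{36673}{3} \approx 12224.0$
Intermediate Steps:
$r{\left(A \right)} = A \left(A + \frac{-2 + A}{2 A}\right)$
$F{\left(E \right)} = 9$
$\frac{31 \cdot 42 r{\left(3^{2} \right)}}{F{\left(-256 \right)}} = \frac{31 \cdot 42 \left(-1 + \left(3^{2}\right)^{2} + \frac{3^{2}}{2}\right)}{9} = 1302 \left(-1 + 9^{2} + \frac{1}{2} \cdot 9\right) \frac{1}{9} = 1302 \left(-1 + 81 + \frac{9}{2}\right) \frac{1}{9} = 1302 \cdot \frac{169}{2} \cdot \frac{1}{9} = 110019 \cdot \frac{1}{9} = \frac{36673}{3}$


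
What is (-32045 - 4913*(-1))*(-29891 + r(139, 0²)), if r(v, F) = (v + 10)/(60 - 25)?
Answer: 4054435536/5 ≈ 8.1089e+8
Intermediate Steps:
r(v, F) = 2/7 + v/35 (r(v, F) = (10 + v)/35 = (10 + v)*(1/35) = 2/7 + v/35)
(-32045 - 4913*(-1))*(-29891 + r(139, 0²)) = (-32045 - 4913*(-1))*(-29891 + (2/7 + (1/35)*139)) = (-32045 + 4913)*(-29891 + (2/7 + 139/35)) = -27132*(-29891 + 149/35) = -27132*(-1046036/35) = 4054435536/5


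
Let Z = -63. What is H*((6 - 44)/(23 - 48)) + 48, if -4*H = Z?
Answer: 3597/50 ≈ 71.940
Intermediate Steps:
H = 63/4 (H = -1/4*(-63) = 63/4 ≈ 15.750)
H*((6 - 44)/(23 - 48)) + 48 = 63*((6 - 44)/(23 - 48))/4 + 48 = 63*(-38/(-25))/4 + 48 = 63*(-38*(-1/25))/4 + 48 = (63/4)*(38/25) + 48 = 1197/50 + 48 = 3597/50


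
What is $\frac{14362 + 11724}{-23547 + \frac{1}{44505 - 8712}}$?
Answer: $- \frac{466848099}{421408885} \approx -1.1078$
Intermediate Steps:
$\frac{14362 + 11724}{-23547 + \frac{1}{44505 - 8712}} = \frac{26086}{-23547 + \frac{1}{35793}} = \frac{26086}{- \frac{842817770}{35793}} = 26086 \left(- \frac{35793}{842817770}\right) = - \frac{466848099}{421408885}$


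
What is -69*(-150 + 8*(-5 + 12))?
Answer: 6486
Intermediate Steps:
-69*(-150 + 8*(-5 + 12)) = -69*(-150 + 8*7) = -69*(-150 + 56) = -69*(-94) = 6486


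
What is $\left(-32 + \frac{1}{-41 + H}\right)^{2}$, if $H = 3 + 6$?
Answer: $\frac{1050625}{1024} \approx 1026.0$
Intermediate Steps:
$H = 9$
$\left(-32 + \frac{1}{-41 + H}\right)^{2} = \left(-32 + \frac{1}{-41 + 9}\right)^{2} = \left(-32 + \frac{1}{-32}\right)^{2} = \left(-32 - \frac{1}{32}\right)^{2} = \left(- \frac{1025}{32}\right)^{2} = \frac{1050625}{1024}$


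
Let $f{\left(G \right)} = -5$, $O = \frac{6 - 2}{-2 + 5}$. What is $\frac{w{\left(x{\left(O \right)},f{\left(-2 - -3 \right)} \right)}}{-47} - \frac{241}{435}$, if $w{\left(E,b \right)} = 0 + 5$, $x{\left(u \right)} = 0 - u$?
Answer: $- \frac{13502}{20445} \approx -0.66041$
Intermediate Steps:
$O = \frac{4}{3}$ ($O = \frac{6 + \left(-3 + 1\right)}{3} = \left(6 - 2\right) \frac{1}{3} = 4 \cdot \frac{1}{3} = \frac{4}{3} \approx 1.3333$)
$x{\left(u \right)} = - u$
$w{\left(E,b \right)} = 5$
$\frac{w{\left(x{\left(O \right)},f{\left(-2 - -3 \right)} \right)}}{-47} - \frac{241}{435} = \frac{5}{-47} - \frac{241}{435} = 5 \left(- \frac{1}{47}\right) - \frac{241}{435} = - \frac{5}{47} - \frac{241}{435} = - \frac{13502}{20445}$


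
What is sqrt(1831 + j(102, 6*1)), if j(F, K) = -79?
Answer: 2*sqrt(438) ≈ 41.857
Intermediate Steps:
sqrt(1831 + j(102, 6*1)) = sqrt(1831 - 79) = sqrt(1752) = 2*sqrt(438)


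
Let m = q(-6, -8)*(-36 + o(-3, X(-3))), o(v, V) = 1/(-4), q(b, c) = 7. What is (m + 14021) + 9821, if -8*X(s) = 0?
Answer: 94353/4 ≈ 23588.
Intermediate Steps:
X(s) = 0 (X(s) = -⅛*0 = 0)
o(v, V) = -¼
m = -1015/4 (m = 7*(-36 - ¼) = 7*(-145/4) = -1015/4 ≈ -253.75)
(m + 14021) + 9821 = (-1015/4 + 14021) + 9821 = 55069/4 + 9821 = 94353/4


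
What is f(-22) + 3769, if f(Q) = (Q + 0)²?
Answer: 4253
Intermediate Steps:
f(Q) = Q²
f(-22) + 3769 = (-22)² + 3769 = 484 + 3769 = 4253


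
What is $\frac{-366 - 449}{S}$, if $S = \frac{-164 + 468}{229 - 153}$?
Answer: $- \frac{815}{4} \approx -203.75$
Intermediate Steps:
$S = 4$ ($S = \frac{304}{76} = 304 \cdot \frac{1}{76} = 4$)
$\frac{-366 - 449}{S} = \frac{-366 - 449}{4} = \left(-366 - 449\right) \frac{1}{4} = \left(-815\right) \frac{1}{4} = - \frac{815}{4}$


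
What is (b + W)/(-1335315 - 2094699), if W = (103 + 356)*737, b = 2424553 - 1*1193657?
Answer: -1569179/3430014 ≈ -0.45748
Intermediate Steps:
b = 1230896 (b = 2424553 - 1193657 = 1230896)
W = 338283 (W = 459*737 = 338283)
(b + W)/(-1335315 - 2094699) = (1230896 + 338283)/(-1335315 - 2094699) = 1569179/(-3430014) = 1569179*(-1/3430014) = -1569179/3430014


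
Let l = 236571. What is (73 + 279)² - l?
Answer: -112667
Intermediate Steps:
(73 + 279)² - l = (73 + 279)² - 1*236571 = 352² - 236571 = 123904 - 236571 = -112667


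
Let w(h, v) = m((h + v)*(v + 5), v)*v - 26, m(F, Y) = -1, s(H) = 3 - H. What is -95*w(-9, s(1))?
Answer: 2660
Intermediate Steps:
w(h, v) = -26 - v (w(h, v) = -v - 26 = -26 - v)
-95*w(-9, s(1)) = -95*(-26 - (3 - 1*1)) = -95*(-26 - (3 - 1)) = -95*(-26 - 1*2) = -95*(-26 - 2) = -95*(-28) = 2660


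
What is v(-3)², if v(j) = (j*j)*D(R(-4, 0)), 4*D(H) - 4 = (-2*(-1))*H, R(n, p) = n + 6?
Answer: 324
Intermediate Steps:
R(n, p) = 6 + n
D(H) = 1 + H/2 (D(H) = 1 + ((-2*(-1))*H)/4 = 1 + (2*H)/4 = 1 + H/2)
v(j) = 2*j² (v(j) = (j*j)*(1 + (6 - 4)/2) = j²*(1 + (½)*2) = j²*(1 + 1) = j²*2 = 2*j²)
v(-3)² = (2*(-3)²)² = (2*9)² = 18² = 324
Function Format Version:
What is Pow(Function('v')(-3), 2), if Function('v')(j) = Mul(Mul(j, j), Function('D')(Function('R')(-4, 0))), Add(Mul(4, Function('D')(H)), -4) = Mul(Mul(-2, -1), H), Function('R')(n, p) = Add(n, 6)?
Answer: 324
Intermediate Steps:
Function('R')(n, p) = Add(6, n)
Function('D')(H) = Add(1, Mul(Rational(1, 2), H)) (Function('D')(H) = Add(1, Mul(Rational(1, 4), Mul(Mul(-2, -1), H))) = Add(1, Mul(Rational(1, 4), Mul(2, H))) = Add(1, Mul(Rational(1, 2), H)))
Function('v')(j) = Mul(2, Pow(j, 2)) (Function('v')(j) = Mul(Mul(j, j), Add(1, Mul(Rational(1, 2), Add(6, -4)))) = Mul(Pow(j, 2), Add(1, Mul(Rational(1, 2), 2))) = Mul(Pow(j, 2), Add(1, 1)) = Mul(Pow(j, 2), 2) = Mul(2, Pow(j, 2)))
Pow(Function('v')(-3), 2) = Pow(Mul(2, Pow(-3, 2)), 2) = Pow(Mul(2, 9), 2) = Pow(18, 2) = 324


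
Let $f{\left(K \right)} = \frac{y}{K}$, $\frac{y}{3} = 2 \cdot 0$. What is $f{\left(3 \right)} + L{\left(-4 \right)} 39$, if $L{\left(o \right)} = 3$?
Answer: $117$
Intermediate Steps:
$y = 0$ ($y = 3 \cdot 2 \cdot 0 = 3 \cdot 0 = 0$)
$f{\left(K \right)} = 0$ ($f{\left(K \right)} = \frac{0}{K} = 0$)
$f{\left(3 \right)} + L{\left(-4 \right)} 39 = 0 + 3 \cdot 39 = 0 + 117 = 117$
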